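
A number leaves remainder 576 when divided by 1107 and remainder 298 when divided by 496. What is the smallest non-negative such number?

370314

Write x = 576 + 1107·k. Then 1107·k ≡ 298 − 576 ≡ 218 (mod 496).
Need 1107⁻¹ mod 496. Extended Euclid on (496, 115):
496 = 4·115 + 36
115 = 3·36 + 7
36 = 5·7 + 1
7 = 7·1 + 0
Back-substitute:
1 = 36 − 5·7
1 = −5·115 + 16·36
1 = 16·496 − 69·115
1107⁻¹ ≡ 427 (mod 496), so k ≡ 427·218 ≡ 334 (mod 496).
x = 576 + 1107·334 = 370314.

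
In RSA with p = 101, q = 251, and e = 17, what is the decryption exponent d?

7353

φ(n) = (p−1)(q−1) = 100·250 = 25000.
Need d with 17·d ≡ 1 (mod 25000). Apply the extended Euclidean algorithm:
25000 = 1470*17 + 10
17 = 1*10 + 7
10 = 1*7 + 3
7 = 2*3 + 1
3 = 3*1 + 0
Back-substitute:
1 = 7 − 2·3
1 = −2·10 + 3·7
1 = 3·17 − 5·10
1 = −5·25000 + 7353·17
So 17·7353 ≡ 1 (mod 25000), hence d = 7353.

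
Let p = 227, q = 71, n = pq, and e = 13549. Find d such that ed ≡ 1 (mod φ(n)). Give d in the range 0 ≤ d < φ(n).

15409

φ(n) = (p−1)(q−1) = 226·70 = 15820.
Need d with 13549·d ≡ 1 (mod 15820). Apply the extended Euclidean algorithm:
15820 = 1·13549 + 2271
13549 = 5·2271 + 2194
2271 = 1·2194 + 77
2194 = 28·77 + 38
77 = 2·38 + 1
38 = 38·1 + 0
Back-substitute:
1 = 77 − 2·38
1 = −2·2194 + 57·77
1 = 57·2271 − 59·2194
1 = −59·13549 + 352·2271
1 = 352·15820 − 411·13549
So 13549·(-411) ≡ 1 (mod 15820), hence d ≡ -411 ≡ 15409 (mod 15820).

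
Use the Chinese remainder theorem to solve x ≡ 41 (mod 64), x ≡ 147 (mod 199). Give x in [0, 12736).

11689

Write x = 41 + 64·k. Then 64·k ≡ 147 − 41 ≡ 106 (mod 199).
Need 64⁻¹ mod 199. Extended Euclid on (199, 64):
199 = 3·64 + 7
64 = 9·7 + 1
7 = 7·1 + 0
Back-substitute:
1 = 64 − 9·7
1 = −9·199 + 28·64
64⁻¹ ≡ 28 (mod 199), so k ≡ 28·106 ≡ 182 (mod 199).
x = 41 + 64·182 = 11689.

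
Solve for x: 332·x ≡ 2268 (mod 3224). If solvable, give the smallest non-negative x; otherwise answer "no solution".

First find gcd(332, 3224):
3224 = 9×332 + 236
332 = 1×236 + 96
236 = 2×96 + 44
96 = 2×44 + 8
44 = 5×8 + 4
8 = 2×4 + 0
gcd = 4 and 4 | 2268, so solutions exist. Divide through by 4: 83x ≡ 567 (mod 806).
Now find 83⁻¹ mod 806:
806 = 9*83 + 59
83 = 1*59 + 24
59 = 2*24 + 11
24 = 2*11 + 2
11 = 5*2 + 1
2 = 2*1 + 0
Back-substitute:
1 = 11 − 5·2
1 = −5·24 + 11·11
1 = 11·59 − 27·24
1 = −27·83 + 38·59
1 = 38·806 − 369·83
So 83·(-369) ≡ 1 (mod 806), i.e. 83⁻¹ ≡ 437.
Then x ≡ 437·567 ≡ 337 (mod 806); the smallest non-negative solution is x = 337.

337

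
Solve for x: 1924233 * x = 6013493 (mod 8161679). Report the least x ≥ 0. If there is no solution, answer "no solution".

First find gcd(1924233, 8161679):
8161679 = 4*1924233 + 464747
1924233 = 4*464747 + 65245
464747 = 7*65245 + 8032
65245 = 8*8032 + 989
8032 = 8*989 + 120
989 = 8*120 + 29
120 = 4*29 + 4
29 = 7*4 + 1
4 = 4*1 + 0
gcd = 1, so a unique solution mod 8161679 exists.
Back-substitute for the Bézout coefficients:
1 = 29 − 7·4
1 = −7·120 + 29·29
1 = 29·989 − 239·120
1 = −239·8032 + 1941·989
1 = 1941·65245 − 15767·8032
1 = −15767·464747 + 112310·65245
1 = 112310·1924233 − 465007·464747
1 = −465007·8161679 + 1972338·1924233
So 1924233·(1972338) ≡ 1 (mod 8161679), giving 1924233⁻¹ ≡ 1972338.
x ≡ 1924233⁻¹·6013493 ≡ 1972338·6013493 ≡ 7217044 (mod 8161679).

7217044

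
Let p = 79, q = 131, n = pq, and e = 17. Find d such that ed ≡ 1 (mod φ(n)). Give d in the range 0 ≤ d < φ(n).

φ(n) = (p−1)(q−1) = 78·130 = 10140.
Need d with 17·d ≡ 1 (mod 10140). Apply the extended Euclidean algorithm:
10140 = 596*17 + 8
17 = 2*8 + 1
8 = 8*1 + 0
Back-substitute:
1 = 17 − 2·8
1 = −2·10140 + 1193·17
So 17·1193 ≡ 1 (mod 10140), hence d = 1193.

1193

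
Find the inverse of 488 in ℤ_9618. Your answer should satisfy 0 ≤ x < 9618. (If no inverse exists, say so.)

Euclidean algorithm on 9618, 488:
9618 = 19·488 + 346
488 = 1·346 + 142
346 = 2·142 + 62
142 = 2·62 + 18
62 = 3·18 + 8
18 = 2·8 + 2
8 = 4·2 + 0
The gcd is 2, not 1, hence no inverse exists.

no inverse exists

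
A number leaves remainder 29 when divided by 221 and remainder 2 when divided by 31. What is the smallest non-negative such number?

Write x = 29 + 221·k. Then 221·k ≡ 2 − 29 ≡ 4 (mod 31).
Need 221⁻¹ mod 31. Extended Euclid on (31, 4):
31 = 7×4 + 3
4 = 1×3 + 1
3 = 3×1 + 0
Back-substitute:
1 = 4 − 3
1 = −31 + 8·4
221⁻¹ ≡ 8 (mod 31), so k ≡ 8·4 ≡ 1 (mod 31).
x = 29 + 221·1 = 250.

250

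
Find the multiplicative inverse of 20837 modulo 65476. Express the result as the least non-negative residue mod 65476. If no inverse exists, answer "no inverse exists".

50305

Apply the Euclidean algorithm to 65476 and 20837:
65476 = 3×20837 + 2965
20837 = 7×2965 + 82
2965 = 36×82 + 13
82 = 6×13 + 4
13 = 3×4 + 1
4 = 4×1 + 0
Since gcd(20837, 65476) = 1, back-substitute to write 1 as a combination:
1 = 13 − 3·4
1 = −3·82 + 19·13
1 = 19·2965 − 687·82
1 = −687·20837 + 4828·2965
1 = 4828·65476 − 15171·20837
So 20837·(-15171) ≡ 1 (mod 65476), and -15171 ≡ 50305 (mod 65476).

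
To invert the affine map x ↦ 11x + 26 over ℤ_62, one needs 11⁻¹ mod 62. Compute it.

Run Euclid on (62, 11):
62 = 5×11 + 7
11 = 1×7 + 4
7 = 1×4 + 3
4 = 1×3 + 1
3 = 3×1 + 0
The gcd is 1. Working backward:
1 = 4 − 3
1 = −7 + 2·4
1 = 2·11 − 3·7
1 = −3·62 + 17·11
So 11·17 ≡ 1 (mod 62).

17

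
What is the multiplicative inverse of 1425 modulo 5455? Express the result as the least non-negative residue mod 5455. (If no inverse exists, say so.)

Compute gcd(1425, 5455):
5455 = 3·1425 + 1180
1425 = 1·1180 + 245
1180 = 4·245 + 200
245 = 1·200 + 45
200 = 4·45 + 20
45 = 2·20 + 5
20 = 4·5 + 0
The gcd is 5, not 1, hence no inverse exists.

no inverse exists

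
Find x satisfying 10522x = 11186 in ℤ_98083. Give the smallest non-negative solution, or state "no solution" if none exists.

First find gcd(10522, 98083):
98083 = 9·10522 + 3385
10522 = 3·3385 + 367
3385 = 9·367 + 82
367 = 4·82 + 39
82 = 2·39 + 4
39 = 9·4 + 3
4 = 1·3 + 1
3 = 3·1 + 0
gcd = 1, so a unique solution mod 98083 exists.
Back-substitute for the Bézout coefficients:
1 = 4 − 3
1 = −39 + 10·4
1 = 10·82 − 21·39
1 = −21·367 + 94·82
1 = 94·3385 − 867·367
1 = −867·10522 + 2695·3385
1 = 2695·98083 − 25122·10522
So 10522·(-25122) ≡ 1 (mod 98083), giving 10522⁻¹ ≡ 72961.
x ≡ 10522⁻¹·11186 ≡ 72961·11186 ≡ 91186 (mod 98083).

91186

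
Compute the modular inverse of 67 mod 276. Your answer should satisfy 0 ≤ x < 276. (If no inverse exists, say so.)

103

gcd(276, 67) by repeated division:
276 = 4·67 + 8
67 = 8·8 + 3
8 = 2·3 + 2
3 = 1·2 + 1
2 = 2·1 + 0
Since gcd(67, 276) = 1, back-substitute to write 1 as a combination:
1 = 3 − 2
1 = −8 + 3·3
1 = 3·67 − 25·8
1 = −25·276 + 103·67
So 67·103 ≡ 1 (mod 276).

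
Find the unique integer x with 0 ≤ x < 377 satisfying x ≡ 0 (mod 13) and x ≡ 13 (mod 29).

13

Write x = 0 + 13·k. Then 13·k ≡ 13 − 0 ≡ 13 (mod 29).
Need 13⁻¹ mod 29. Extended Euclid on (29, 13):
29 = 2·13 + 3
13 = 4·3 + 1
3 = 3·1 + 0
Back-substitute:
1 = 13 − 4·3
1 = −4·29 + 9·13
13⁻¹ ≡ 9 (mod 29), so k ≡ 9·13 ≡ 1 (mod 29).
x = 0 + 13·1 = 13.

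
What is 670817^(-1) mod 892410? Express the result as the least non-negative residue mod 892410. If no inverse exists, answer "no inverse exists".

502073

Run Euclid on (892410, 670817):
892410 = 1·670817 + 221593
670817 = 3·221593 + 6038
221593 = 36·6038 + 4225
6038 = 1·4225 + 1813
4225 = 2·1813 + 599
1813 = 3·599 + 16
599 = 37·16 + 7
16 = 2·7 + 2
7 = 3·2 + 1
2 = 2·1 + 0
gcd = 1, so the inverse exists. Back-substitute:
1 = 7 − 3·2
1 = −3·16 + 7·7
1 = 7·599 − 262·16
1 = −262·1813 + 793·599
1 = 793·4225 − 1848·1813
1 = −1848·6038 + 2641·4225
1 = 2641·221593 − 96924·6038
1 = −96924·670817 + 293413·221593
1 = 293413·892410 − 390337·670817
Hence 670817⁻¹ ≡ -390337 ≡ 502073 (mod 892410).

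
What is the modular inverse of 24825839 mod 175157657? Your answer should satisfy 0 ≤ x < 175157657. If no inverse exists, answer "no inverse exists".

27559281

Apply the Euclidean algorithm to 175157657 and 24825839:
175157657 = 7×24825839 + 1376784
24825839 = 18×1376784 + 43727
1376784 = 31×43727 + 21247
43727 = 2×21247 + 1233
21247 = 17×1233 + 286
1233 = 4×286 + 89
286 = 3×89 + 19
89 = 4×19 + 13
19 = 1×13 + 6
13 = 2×6 + 1
6 = 6×1 + 0
The gcd is 1. Working backward:
1 = 13 − 2·6
1 = −2·19 + 3·13
1 = 3·89 − 14·19
1 = −14·286 + 45·89
1 = 45·1233 − 194·286
1 = −194·21247 + 3343·1233
1 = 3343·43727 − 6880·21247
1 = −6880·1376784 + 216623·43727
1 = 216623·24825839 − 3906094·1376784
1 = −3906094·175157657 + 27559281·24825839
So 24825839·27559281 ≡ 1 (mod 175157657).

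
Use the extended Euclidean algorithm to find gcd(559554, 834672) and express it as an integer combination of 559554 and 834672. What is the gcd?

6

Apply Euclid's algorithm to 834672 and 559554:
834672 = 1·559554 + 275118
559554 = 2·275118 + 9318
275118 = 29·9318 + 4896
9318 = 1·4896 + 4422
4896 = 1·4422 + 474
4422 = 9·474 + 156
474 = 3·156 + 6
156 = 26·6 + 0
gcd(559554, 834672) = 6.
Back-substituting:
6 = 474 − 3·156
6 = −3·4422 + 28·474
6 = 28·4896 − 31·4422
6 = −31·9318 + 59·4896
6 = 59·275118 − 1742·9318
6 = −1742·559554 + 3543·275118
6 = 3543·834672 − 5285·559554
So 6 = (3543)·834672 + (-5285)·559554.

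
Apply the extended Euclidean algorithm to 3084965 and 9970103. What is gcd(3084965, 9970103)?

13

Repeated division:
9970103 = 3×3084965 + 715208
3084965 = 4×715208 + 224133
715208 = 3×224133 + 42809
224133 = 5×42809 + 10088
42809 = 4×10088 + 2457
10088 = 4×2457 + 260
2457 = 9×260 + 117
260 = 2×117 + 26
117 = 4×26 + 13
26 = 2×13 + 0
gcd(3084965, 9970103) = 13.
Back-substituting:
13 = 117 − 4·26
13 = −4·260 + 9·117
13 = 9·2457 − 85·260
13 = −85·10088 + 349·2457
13 = 349·42809 − 1481·10088
13 = −1481·224133 + 7754·42809
13 = 7754·715208 − 24743·224133
13 = −24743·3084965 + 106726·715208
13 = 106726·9970103 − 344921·3084965
So 13 = (106726)·9970103 + (-344921)·3084965.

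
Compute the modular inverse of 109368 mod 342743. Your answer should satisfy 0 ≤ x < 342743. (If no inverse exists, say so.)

232936

Extended Euclidean algorithm:
342743 = 3×109368 + 14639
109368 = 7×14639 + 6895
14639 = 2×6895 + 849
6895 = 8×849 + 103
849 = 8×103 + 25
103 = 4×25 + 3
25 = 8×3 + 1
3 = 3×1 + 0
Since gcd(109368, 342743) = 1, back-substitute to write 1 as a combination:
1 = 25 − 8·3
1 = −8·103 + 33·25
1 = 33·849 − 272·103
1 = −272·6895 + 2209·849
1 = 2209·14639 − 4690·6895
1 = −4690·109368 + 35039·14639
1 = 35039·342743 − 109807·109368
So 109368·(-109807) ≡ 1 (mod 342743), and -109807 ≡ 232936 (mod 342743).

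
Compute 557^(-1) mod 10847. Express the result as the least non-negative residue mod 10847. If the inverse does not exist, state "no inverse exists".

gcd(10847, 557) by repeated division:
10847 = 19·557 + 264
557 = 2·264 + 29
264 = 9·29 + 3
29 = 9·3 + 2
3 = 1·2 + 1
2 = 2·1 + 0
The gcd is 1. Working backward:
1 = 3 − 2
1 = −29 + 10·3
1 = 10·264 − 91·29
1 = −91·557 + 192·264
1 = 192·10847 − 3739·557
So 557·(-3739) ≡ 1 (mod 10847), and -3739 ≡ 7108 (mod 10847).

7108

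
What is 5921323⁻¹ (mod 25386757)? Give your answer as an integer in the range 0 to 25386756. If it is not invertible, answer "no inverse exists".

17124768

Run Euclid on (25386757, 5921323):
25386757 = 4*5921323 + 1701465
5921323 = 3*1701465 + 816928
1701465 = 2*816928 + 67609
816928 = 12*67609 + 5620
67609 = 12*5620 + 169
5620 = 33*169 + 43
169 = 3*43 + 40
43 = 1*40 + 3
40 = 13*3 + 1
3 = 3*1 + 0
gcd = 1, so the inverse exists. Back-substitute:
1 = 40 − 13·3
1 = −13·43 + 14·40
1 = 14·169 − 55·43
1 = −55·5620 + 1829·169
1 = 1829·67609 − 22003·5620
1 = −22003·816928 + 265865·67609
1 = 265865·1701465 − 553733·816928
1 = −553733·5921323 + 1927064·1701465
1 = 1927064·25386757 − 8261989·5921323
So 5921323·(-8261989) ≡ 1 (mod 25386757), and -8261989 ≡ 17124768 (mod 25386757).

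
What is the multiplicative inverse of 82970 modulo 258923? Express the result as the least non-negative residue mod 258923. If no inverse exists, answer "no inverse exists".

93505

Extended Euclidean algorithm:
258923 = 3×82970 + 10013
82970 = 8×10013 + 2866
10013 = 3×2866 + 1415
2866 = 2×1415 + 36
1415 = 39×36 + 11
36 = 3×11 + 3
11 = 3×3 + 2
3 = 1×2 + 1
2 = 2×1 + 0
The gcd is 1. Working backward:
1 = 3 − 2
1 = −11 + 4·3
1 = 4·36 − 13·11
1 = −13·1415 + 511·36
1 = 511·2866 − 1035·1415
1 = −1035·10013 + 3616·2866
1 = 3616·82970 − 29963·10013
1 = −29963·258923 + 93505·82970
So 82970·93505 ≡ 1 (mod 258923).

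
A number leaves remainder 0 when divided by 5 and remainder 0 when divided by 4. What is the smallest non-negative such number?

0

Write x = 0 + 5·k. Then 5·k ≡ 0 − 0 ≡ 0 (mod 4).
Need 5⁻¹ mod 4. Extended Euclid on (4, 1):
4 = 4*1 + 0
5⁻¹ ≡ 1 (mod 4), so k ≡ 1·0 ≡ 0 (mod 4).
x = 0 + 5·0 = 0.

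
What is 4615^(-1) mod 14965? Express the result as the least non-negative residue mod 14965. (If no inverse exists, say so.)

Compute gcd(4615, 14965):
14965 = 3*4615 + 1120
4615 = 4*1120 + 135
1120 = 8*135 + 40
135 = 3*40 + 15
40 = 2*15 + 10
15 = 1*10 + 5
10 = 2*5 + 0
The gcd is 5, not 1, hence no inverse exists.

no inverse exists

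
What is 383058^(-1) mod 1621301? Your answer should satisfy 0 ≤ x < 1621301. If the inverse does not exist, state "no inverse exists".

Extended Euclidean algorithm:
1621301 = 4×383058 + 89069
383058 = 4×89069 + 26782
89069 = 3×26782 + 8723
26782 = 3×8723 + 613
8723 = 14×613 + 141
613 = 4×141 + 49
141 = 2×49 + 43
49 = 1×43 + 6
43 = 7×6 + 1
6 = 6×1 + 0
Since gcd(383058, 1621301) = 1, back-substitute to write 1 as a combination:
1 = 43 − 7·6
1 = −7·49 + 8·43
1 = 8·141 − 23·49
1 = −23·613 + 100·141
1 = 100·8723 − 1423·613
1 = −1423·26782 + 4369·8723
1 = 4369·89069 − 14530·26782
1 = −14530·383058 + 62489·89069
1 = 62489·1621301 − 264486·383058
Thus 383058·(-264486) ≡ 1 (mod 1621301); reducing, -264486 mod 1621301 = 1356815.

1356815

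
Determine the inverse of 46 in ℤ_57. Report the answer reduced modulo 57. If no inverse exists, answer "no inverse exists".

31

Apply the Euclidean algorithm to 57 and 46:
57 = 1·46 + 11
46 = 4·11 + 2
11 = 5·2 + 1
2 = 2·1 + 0
gcd = 1, so the inverse exists. Back-substitute:
1 = 11 − 5·2
1 = −5·46 + 21·11
1 = 21·57 − 26·46
So 46·(-26) ≡ 1 (mod 57), and -26 ≡ 31 (mod 57).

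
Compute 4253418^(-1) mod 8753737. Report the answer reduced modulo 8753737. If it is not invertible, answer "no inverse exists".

2876667

Extended Euclidean algorithm:
8753737 = 2×4253418 + 246901
4253418 = 17×246901 + 56101
246901 = 4×56101 + 22497
56101 = 2×22497 + 11107
22497 = 2×11107 + 283
11107 = 39×283 + 70
283 = 4×70 + 3
70 = 23×3 + 1
3 = 3×1 + 0
gcd = 1, so the inverse exists. Back-substitute:
1 = 70 − 23·3
1 = −23·283 + 93·70
1 = 93·11107 − 3650·283
1 = −3650·22497 + 7393·11107
1 = 7393·56101 − 18436·22497
1 = −18436·246901 + 81137·56101
1 = 81137·4253418 − 1397765·246901
1 = −1397765·8753737 + 2876667·4253418
So 4253418·2876667 ≡ 1 (mod 8753737).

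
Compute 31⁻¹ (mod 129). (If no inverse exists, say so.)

25

Apply the Euclidean algorithm to 129 and 31:
129 = 4×31 + 5
31 = 6×5 + 1
5 = 5×1 + 0
The gcd is 1. Working backward:
1 = 31 − 6·5
1 = −6·129 + 25·31
So 31·25 ≡ 1 (mod 129).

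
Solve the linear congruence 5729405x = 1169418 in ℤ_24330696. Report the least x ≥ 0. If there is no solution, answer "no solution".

7728546

First find gcd(5729405, 24330696):
24330696 = 4×5729405 + 1413076
5729405 = 4×1413076 + 77101
1413076 = 18×77101 + 25258
77101 = 3×25258 + 1327
25258 = 19×1327 + 45
1327 = 29×45 + 22
45 = 2×22 + 1
22 = 22×1 + 0
gcd = 1, so a unique solution mod 24330696 exists.
Back-substitute for the Bézout coefficients:
1 = 45 − 2·22
1 = −2·1327 + 59·45
1 = 59·25258 − 1123·1327
1 = −1123·77101 + 3428·25258
1 = 3428·1413076 − 62827·77101
1 = −62827·5729405 + 254736·1413076
1 = 254736·24330696 − 1081771·5729405
So 5729405·(-1081771) ≡ 1 (mod 24330696), giving 5729405⁻¹ ≡ 23248925.
x ≡ 5729405⁻¹·1169418 ≡ 23248925·1169418 ≡ 7728546 (mod 24330696).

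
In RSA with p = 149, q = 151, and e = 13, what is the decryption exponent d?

17077

φ(n) = (p−1)(q−1) = 148·150 = 22200.
Need d with 13·d ≡ 1 (mod 22200). Apply the extended Euclidean algorithm:
22200 = 1707·13 + 9
13 = 1·9 + 4
9 = 2·4 + 1
4 = 4·1 + 0
Back-substitute:
1 = 9 − 2·4
1 = −2·13 + 3·9
1 = 3·22200 − 5123·13
So 13·(-5123) ≡ 1 (mod 22200), hence d ≡ -5123 ≡ 17077 (mod 22200).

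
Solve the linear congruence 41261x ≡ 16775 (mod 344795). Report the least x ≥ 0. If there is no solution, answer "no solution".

29390

First find gcd(41261, 344795):
344795 = 8·41261 + 14707
41261 = 2·14707 + 11847
14707 = 1·11847 + 2860
11847 = 4·2860 + 407
2860 = 7·407 + 11
407 = 37·11 + 0
gcd = 11 and 11 | 16775, so solutions exist. Divide through by 11: 3751x ≡ 1525 (mod 31345).
Now find 3751⁻¹ mod 31345:
31345 = 8×3751 + 1337
3751 = 2×1337 + 1077
1337 = 1×1077 + 260
1077 = 4×260 + 37
260 = 7×37 + 1
37 = 37×1 + 0
Back-substitute:
1 = 260 − 7·37
1 = −7·1077 + 29·260
1 = 29·1337 − 36·1077
1 = −36·3751 + 101·1337
1 = 101·31345 − 844·3751
So 3751·(-844) ≡ 1 (mod 31345), i.e. 3751⁻¹ ≡ 30501.
Then x ≡ 30501·1525 ≡ 29390 (mod 31345); the smallest non-negative solution is x = 29390.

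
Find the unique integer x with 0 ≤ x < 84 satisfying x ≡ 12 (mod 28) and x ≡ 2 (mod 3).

68

Write x = 12 + 28·k. Then 28·k ≡ 2 − 12 ≡ 2 (mod 3).
Need 28⁻¹ mod 3. Extended Euclid on (3, 1):
3 = 3·1 + 0
28⁻¹ ≡ 1 (mod 3), so k ≡ 1·2 ≡ 2 (mod 3).
x = 12 + 28·2 = 68.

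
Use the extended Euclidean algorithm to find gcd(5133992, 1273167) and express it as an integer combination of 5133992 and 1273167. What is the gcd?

Repeated division:
5133992 = 4*1273167 + 41324
1273167 = 30*41324 + 33447
41324 = 1*33447 + 7877
33447 = 4*7877 + 1939
7877 = 4*1939 + 121
1939 = 16*121 + 3
121 = 40*3 + 1
3 = 3*1 + 0
gcd(5133992, 1273167) = 1.
Working backward:
1 = 121 − 40·3
1 = −40·1939 + 641·121
1 = 641·7877 − 2604·1939
1 = −2604·33447 + 11057·7877
1 = 11057·41324 − 13661·33447
1 = −13661·1273167 + 420887·41324
1 = 420887·5133992 − 1697209·1273167
So 1 = (420887)·5133992 + (-1697209)·1273167.

1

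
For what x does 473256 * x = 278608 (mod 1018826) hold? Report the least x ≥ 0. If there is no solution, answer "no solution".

398286

First find gcd(473256, 1018826):
1018826 = 2·473256 + 72314
473256 = 6·72314 + 39372
72314 = 1·39372 + 32942
39372 = 1·32942 + 6430
32942 = 5·6430 + 792
6430 = 8·792 + 94
792 = 8·94 + 40
94 = 2·40 + 14
40 = 2·14 + 12
14 = 1·12 + 2
12 = 6·2 + 0
gcd = 2 and 2 | 278608, so solutions exist. Divide through by 2: 236628x ≡ 139304 (mod 509413).
Now find 236628⁻¹ mod 509413:
509413 = 2×236628 + 36157
236628 = 6×36157 + 19686
36157 = 1×19686 + 16471
19686 = 1×16471 + 3215
16471 = 5×3215 + 396
3215 = 8×396 + 47
396 = 8×47 + 20
47 = 2×20 + 7
20 = 2×7 + 6
7 = 1×6 + 1
6 = 6×1 + 0
Back-substitute:
1 = 7 − 6
1 = −20 + 3·7
1 = 3·47 − 7·20
1 = −7·396 + 59·47
1 = 59·3215 − 479·396
1 = −479·16471 + 2454·3215
1 = 2454·19686 − 2933·16471
1 = −2933·36157 + 5387·19686
1 = 5387·236628 − 35255·36157
1 = −35255·509413 + 75897·236628
So 236628⁻¹ ≡ 75897 (mod 509413).
Then x ≡ 75897·139304 ≡ 398286 (mod 509413); the smallest non-negative solution is x = 398286.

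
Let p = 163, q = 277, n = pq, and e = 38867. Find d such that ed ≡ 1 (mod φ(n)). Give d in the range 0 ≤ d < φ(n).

φ(n) = (p−1)(q−1) = 162·276 = 44712.
Need d with 38867·d ≡ 1 (mod 44712). Apply the extended Euclidean algorithm:
44712 = 1×38867 + 5845
38867 = 6×5845 + 3797
5845 = 1×3797 + 2048
3797 = 1×2048 + 1749
2048 = 1×1749 + 299
1749 = 5×299 + 254
299 = 1×254 + 45
254 = 5×45 + 29
45 = 1×29 + 16
29 = 1×16 + 13
16 = 1×13 + 3
13 = 4×3 + 1
3 = 3×1 + 0
Back-substitute:
1 = 13 − 4·3
1 = −4·16 + 5·13
1 = 5·29 − 9·16
1 = −9·45 + 14·29
1 = 14·254 − 79·45
1 = −79·299 + 93·254
1 = 93·1749 − 544·299
1 = −544·2048 + 637·1749
1 = 637·3797 − 1181·2048
1 = −1181·5845 + 1818·3797
1 = 1818·38867 − 12089·5845
1 = −12089·44712 + 13907·38867
So 38867·13907 ≡ 1 (mod 44712), hence d = 13907.

13907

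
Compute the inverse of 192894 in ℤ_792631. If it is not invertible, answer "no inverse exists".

261412

Apply the Euclidean algorithm to 792631 and 192894:
792631 = 4·192894 + 21055
192894 = 9·21055 + 3399
21055 = 6·3399 + 661
3399 = 5·661 + 94
661 = 7·94 + 3
94 = 31·3 + 1
3 = 3·1 + 0
The gcd is 1. Working backward:
1 = 94 − 31·3
1 = −31·661 + 218·94
1 = 218·3399 − 1121·661
1 = −1121·21055 + 6944·3399
1 = 6944·192894 − 63617·21055
1 = −63617·792631 + 261412·192894
So 192894·261412 ≡ 1 (mod 792631).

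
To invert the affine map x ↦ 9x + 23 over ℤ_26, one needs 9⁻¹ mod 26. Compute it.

Run Euclid on (26, 9):
26 = 2*9 + 8
9 = 1*8 + 1
8 = 8*1 + 0
gcd = 1, so the inverse exists. Back-substitute:
1 = 9 − 8
1 = −26 + 3·9
So 9·3 ≡ 1 (mod 26).

3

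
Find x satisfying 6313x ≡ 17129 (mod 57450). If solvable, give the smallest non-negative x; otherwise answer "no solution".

First find gcd(6313, 57450):
57450 = 9*6313 + 633
6313 = 9*633 + 616
633 = 1*616 + 17
616 = 36*17 + 4
17 = 4*4 + 1
4 = 4*1 + 0
gcd = 1, so a unique solution mod 57450 exists.
Back-substitute for the Bézout coefficients:
1 = 17 − 4·4
1 = −4·616 + 145·17
1 = 145·633 − 149·616
1 = −149·6313 + 1486·633
1 = 1486·57450 − 13523·6313
So 6313·(-13523) ≡ 1 (mod 57450), giving 6313⁻¹ ≡ 43927.
x ≡ 6313⁻¹·17129 ≡ 43927·17129 ≡ 2933 (mod 57450).

2933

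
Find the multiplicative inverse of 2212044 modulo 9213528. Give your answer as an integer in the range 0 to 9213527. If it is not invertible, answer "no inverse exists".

Compute gcd(2212044, 9213528):
9213528 = 4·2212044 + 365352
2212044 = 6·365352 + 19932
365352 = 18·19932 + 6576
19932 = 3·6576 + 204
6576 = 32·204 + 48
204 = 4·48 + 12
48 = 4·12 + 0
The gcd is 12, not 1, hence no inverse exists.

no inverse exists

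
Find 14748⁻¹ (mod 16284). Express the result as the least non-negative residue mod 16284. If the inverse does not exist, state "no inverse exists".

no inverse exists

Euclidean algorithm on 16284, 14748:
16284 = 1×14748 + 1536
14748 = 9×1536 + 924
1536 = 1×924 + 612
924 = 1×612 + 312
612 = 1×312 + 300
312 = 1×300 + 12
300 = 25×12 + 0
Since gcd = 12 > 1, 14748 is not a unit mod 16284.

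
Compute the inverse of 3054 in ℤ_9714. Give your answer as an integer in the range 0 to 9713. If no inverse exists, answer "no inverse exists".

no inverse exists

Euclidean algorithm on 9714, 3054:
9714 = 3×3054 + 552
3054 = 5×552 + 294
552 = 1×294 + 258
294 = 1×258 + 36
258 = 7×36 + 6
36 = 6×6 + 0
The gcd is 6, not 1, hence no inverse exists.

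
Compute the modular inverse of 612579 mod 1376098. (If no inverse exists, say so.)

1009409

Apply the Euclidean algorithm to 1376098 and 612579:
1376098 = 2×612579 + 150940
612579 = 4×150940 + 8819
150940 = 17×8819 + 1017
8819 = 8×1017 + 683
1017 = 1×683 + 334
683 = 2×334 + 15
334 = 22×15 + 4
15 = 3×4 + 3
4 = 1×3 + 1
3 = 3×1 + 0
The gcd is 1. Working backward:
1 = 4 − 3
1 = −15 + 4·4
1 = 4·334 − 89·15
1 = −89·683 + 182·334
1 = 182·1017 − 271·683
1 = −271·8819 + 2350·1017
1 = 2350·150940 − 40221·8819
1 = −40221·612579 + 163234·150940
1 = 163234·1376098 − 366689·612579
Thus 612579·(-366689) ≡ 1 (mod 1376098); reducing, -366689 mod 1376098 = 1009409.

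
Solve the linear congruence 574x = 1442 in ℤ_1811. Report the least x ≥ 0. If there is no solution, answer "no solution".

First find gcd(574, 1811):
1811 = 3*574 + 89
574 = 6*89 + 40
89 = 2*40 + 9
40 = 4*9 + 4
9 = 2*4 + 1
4 = 4*1 + 0
gcd = 1, so a unique solution mod 1811 exists.
Back-substitute for the Bézout coefficients:
1 = 9 − 2·4
1 = −2·40 + 9·9
1 = 9·89 − 20·40
1 = −20·574 + 129·89
1 = 129·1811 − 407·574
So 574·(-407) ≡ 1 (mod 1811), giving 574⁻¹ ≡ 1404.
x ≡ 574⁻¹·1442 ≡ 1404·1442 ≡ 1681 (mod 1811).

1681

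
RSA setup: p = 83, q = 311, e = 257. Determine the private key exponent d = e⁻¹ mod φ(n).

φ(n) = (p−1)(q−1) = 82·310 = 25420.
Need d with 257·d ≡ 1 (mod 25420). Apply the extended Euclidean algorithm:
25420 = 98·257 + 234
257 = 1·234 + 23
234 = 10·23 + 4
23 = 5·4 + 3
4 = 1·3 + 1
3 = 3·1 + 0
Back-substitute:
1 = 4 − 3
1 = −23 + 6·4
1 = 6·234 − 61·23
1 = −61·257 + 67·234
1 = 67·25420 − 6627·257
So 257·(-6627) ≡ 1 (mod 25420), hence d ≡ -6627 ≡ 18793 (mod 25420).

18793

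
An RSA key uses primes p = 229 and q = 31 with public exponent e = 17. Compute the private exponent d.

5633

φ(n) = (p−1)(q−1) = 228·30 = 6840.
Need d with 17·d ≡ 1 (mod 6840). Apply the extended Euclidean algorithm:
6840 = 402·17 + 6
17 = 2·6 + 5
6 = 1·5 + 1
5 = 5·1 + 0
Back-substitute:
1 = 6 − 5
1 = −17 + 3·6
1 = 3·6840 − 1207·17
So 17·(-1207) ≡ 1 (mod 6840), hence d ≡ -1207 ≡ 5633 (mod 6840).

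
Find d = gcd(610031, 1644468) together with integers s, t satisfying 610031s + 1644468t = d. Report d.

1

Repeated division:
1644468 = 2×610031 + 424406
610031 = 1×424406 + 185625
424406 = 2×185625 + 53156
185625 = 3×53156 + 26157
53156 = 2×26157 + 842
26157 = 31×842 + 55
842 = 15×55 + 17
55 = 3×17 + 4
17 = 4×4 + 1
4 = 4×1 + 0
gcd(610031, 1644468) = 1.
Working backward:
1 = 17 − 4·4
1 = −4·55 + 13·17
1 = 13·842 − 199·55
1 = −199·26157 + 6182·842
1 = 6182·53156 − 12563·26157
1 = −12563·185625 + 43871·53156
1 = 43871·424406 − 100305·185625
1 = −100305·610031 + 144176·424406
1 = 144176·1644468 − 388657·610031
So 1 = (144176)·1644468 + (-388657)·610031.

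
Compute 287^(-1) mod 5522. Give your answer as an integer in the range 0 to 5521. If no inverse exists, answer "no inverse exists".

3521

Apply the Euclidean algorithm to 5522 and 287:
5522 = 19×287 + 69
287 = 4×69 + 11
69 = 6×11 + 3
11 = 3×3 + 2
3 = 1×2 + 1
2 = 2×1 + 0
Since gcd(287, 5522) = 1, back-substitute to write 1 as a combination:
1 = 3 − 2
1 = −11 + 4·3
1 = 4·69 − 25·11
1 = −25·287 + 104·69
1 = 104·5522 − 2001·287
Thus 287·(-2001) ≡ 1 (mod 5522); reducing, -2001 mod 5522 = 3521.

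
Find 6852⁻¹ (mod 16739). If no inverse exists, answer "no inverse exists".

Run Euclid on (16739, 6852):
16739 = 2×6852 + 3035
6852 = 2×3035 + 782
3035 = 3×782 + 689
782 = 1×689 + 93
689 = 7×93 + 38
93 = 2×38 + 17
38 = 2×17 + 4
17 = 4×4 + 1
4 = 4×1 + 0
Since gcd(6852, 16739) = 1, back-substitute to write 1 as a combination:
1 = 17 − 4·4
1 = −4·38 + 9·17
1 = 9·93 − 22·38
1 = −22·689 + 163·93
1 = 163·782 − 185·689
1 = −185·3035 + 718·782
1 = 718·6852 − 1621·3035
1 = −1621·16739 + 3960·6852
So 6852·3960 ≡ 1 (mod 16739).

3960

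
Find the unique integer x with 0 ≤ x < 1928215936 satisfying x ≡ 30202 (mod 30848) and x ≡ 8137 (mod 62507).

1145323898

Write x = 30202 + 30848·k. Then 30848·k ≡ 8137 − 30202 ≡ 40442 (mod 62507).
Need 30848⁻¹ mod 62507. Extended Euclid on (62507, 30848):
62507 = 2×30848 + 811
30848 = 38×811 + 30
811 = 27×30 + 1
30 = 30×1 + 0
Back-substitute:
1 = 811 − 27·30
1 = −27·30848 + 1027·811
1 = 1027·62507 − 2081·30848
30848⁻¹ ≡ 60426 (mod 62507), so k ≡ 60426·40442 ≡ 37127 (mod 62507).
x = 30202 + 30848·37127 = 1145323898.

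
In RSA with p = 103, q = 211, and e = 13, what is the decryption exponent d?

φ(n) = (p−1)(q−1) = 102·210 = 21420.
Need d with 13·d ≡ 1 (mod 21420). Apply the extended Euclidean algorithm:
21420 = 1647*13 + 9
13 = 1*9 + 4
9 = 2*4 + 1
4 = 4*1 + 0
Back-substitute:
1 = 9 − 2·4
1 = −2·13 + 3·9
1 = 3·21420 − 4943·13
So 13·(-4943) ≡ 1 (mod 21420), hence d ≡ -4943 ≡ 16477 (mod 21420).

16477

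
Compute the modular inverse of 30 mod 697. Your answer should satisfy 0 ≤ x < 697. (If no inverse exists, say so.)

Extended Euclidean algorithm:
697 = 23·30 + 7
30 = 4·7 + 2
7 = 3·2 + 1
2 = 2·1 + 0
gcd = 1, so the inverse exists. Back-substitute:
1 = 7 − 3·2
1 = −3·30 + 13·7
1 = 13·697 − 302·30
So 30·(-302) ≡ 1 (mod 697), and -302 ≡ 395 (mod 697).

395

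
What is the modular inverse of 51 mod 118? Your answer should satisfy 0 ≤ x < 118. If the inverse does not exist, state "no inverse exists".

Apply the Euclidean algorithm to 118 and 51:
118 = 2*51 + 16
51 = 3*16 + 3
16 = 5*3 + 1
3 = 3*1 + 0
The gcd is 1. Working backward:
1 = 16 − 5·3
1 = −5·51 + 16·16
1 = 16·118 − 37·51
So 51·(-37) ≡ 1 (mod 118), and -37 ≡ 81 (mod 118).

81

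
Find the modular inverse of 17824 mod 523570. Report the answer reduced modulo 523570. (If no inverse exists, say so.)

no inverse exists

Compute gcd(17824, 523570):
523570 = 29*17824 + 6674
17824 = 2*6674 + 4476
6674 = 1*4476 + 2198
4476 = 2*2198 + 80
2198 = 27*80 + 38
80 = 2*38 + 4
38 = 9*4 + 2
4 = 2*2 + 0
Since gcd = 2 > 1, 17824 is not a unit mod 523570.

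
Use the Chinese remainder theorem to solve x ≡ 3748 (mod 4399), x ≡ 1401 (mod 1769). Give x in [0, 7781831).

3588933

Write x = 3748 + 4399·k. Then 4399·k ≡ 1401 − 3748 ≡ 1191 (mod 1769).
Need 4399⁻¹ mod 1769. Extended Euclid on (1769, 861):
1769 = 2*861 + 47
861 = 18*47 + 15
47 = 3*15 + 2
15 = 7*2 + 1
2 = 2*1 + 0
Back-substitute:
1 = 15 − 7·2
1 = −7·47 + 22·15
1 = 22·861 − 403·47
1 = −403·1769 + 828·861
4399⁻¹ ≡ 828 (mod 1769), so k ≡ 828·1191 ≡ 815 (mod 1769).
x = 3748 + 4399·815 = 3588933.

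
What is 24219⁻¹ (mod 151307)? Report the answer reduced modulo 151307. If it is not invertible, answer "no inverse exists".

Compute gcd(24219, 151307):
151307 = 6×24219 + 5993
24219 = 4×5993 + 247
5993 = 24×247 + 65
247 = 3×65 + 52
65 = 1×52 + 13
52 = 4×13 + 0
gcd(24219, 151307) = 13 ≠ 1, so 24219 has no multiplicative inverse modulo 151307.

no inverse exists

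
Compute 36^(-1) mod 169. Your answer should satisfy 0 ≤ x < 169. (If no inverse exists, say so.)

108

Run Euclid on (169, 36):
169 = 4·36 + 25
36 = 1·25 + 11
25 = 2·11 + 3
11 = 3·3 + 2
3 = 1·2 + 1
2 = 2·1 + 0
Since gcd(36, 169) = 1, back-substitute to write 1 as a combination:
1 = 3 − 2
1 = −11 + 4·3
1 = 4·25 − 9·11
1 = −9·36 + 13·25
1 = 13·169 − 61·36
So 36·(-61) ≡ 1 (mod 169), and -61 ≡ 108 (mod 169).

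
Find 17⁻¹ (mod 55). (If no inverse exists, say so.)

Extended Euclidean algorithm:
55 = 3×17 + 4
17 = 4×4 + 1
4 = 4×1 + 0
The gcd is 1. Working backward:
1 = 17 − 4·4
1 = −4·55 + 13·17
So 17·13 ≡ 1 (mod 55).

13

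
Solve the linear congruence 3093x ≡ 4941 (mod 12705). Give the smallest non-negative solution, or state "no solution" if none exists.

First find gcd(3093, 12705):
12705 = 4×3093 + 333
3093 = 9×333 + 96
333 = 3×96 + 45
96 = 2×45 + 6
45 = 7×6 + 3
6 = 2×3 + 0
gcd = 3 and 3 | 4941, so solutions exist. Divide through by 3: 1031x ≡ 1647 (mod 4235).
Now find 1031⁻¹ mod 4235:
4235 = 4×1031 + 111
1031 = 9×111 + 32
111 = 3×32 + 15
32 = 2×15 + 2
15 = 7×2 + 1
2 = 2×1 + 0
Back-substitute:
1 = 15 − 7·2
1 = −7·32 + 15·15
1 = 15·111 − 52·32
1 = −52·1031 + 483·111
1 = 483·4235 − 1984·1031
So 1031·(-1984) ≡ 1 (mod 4235), i.e. 1031⁻¹ ≡ 2251.
Then x ≡ 2251·1647 ≡ 1772 (mod 4235); the smallest non-negative solution is x = 1772.

1772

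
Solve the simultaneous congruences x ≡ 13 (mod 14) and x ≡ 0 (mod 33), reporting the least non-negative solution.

Write x = 13 + 14·k. Then 14·k ≡ 0 − 13 ≡ 20 (mod 33).
Need 14⁻¹ mod 33. Extended Euclid on (33, 14):
33 = 2·14 + 5
14 = 2·5 + 4
5 = 1·4 + 1
4 = 4·1 + 0
Back-substitute:
1 = 5 − 4
1 = −14 + 3·5
1 = 3·33 − 7·14
14⁻¹ ≡ 26 (mod 33), so k ≡ 26·20 ≡ 25 (mod 33).
x = 13 + 14·25 = 363.

363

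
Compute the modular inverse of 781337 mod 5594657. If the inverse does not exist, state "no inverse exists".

gcd(5594657, 781337) by repeated division:
5594657 = 7·781337 + 125298
781337 = 6·125298 + 29549
125298 = 4·29549 + 7102
29549 = 4·7102 + 1141
7102 = 6·1141 + 256
1141 = 4·256 + 117
256 = 2·117 + 22
117 = 5·22 + 7
22 = 3·7 + 1
7 = 7·1 + 0
gcd = 1, so the inverse exists. Back-substitute:
1 = 22 − 3·7
1 = −3·117 + 16·22
1 = 16·256 − 35·117
1 = −35·1141 + 156·256
1 = 156·7102 − 971·1141
1 = −971·29549 + 4040·7102
1 = 4040·125298 − 17131·29549
1 = −17131·781337 + 106826·125298
1 = 106826·5594657 − 764913·781337
Hence 781337⁻¹ ≡ -764913 ≡ 4829744 (mod 5594657).

4829744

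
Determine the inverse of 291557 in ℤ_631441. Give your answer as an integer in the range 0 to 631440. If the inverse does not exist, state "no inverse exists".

42360

gcd(631441, 291557) by repeated division:
631441 = 2×291557 + 48327
291557 = 6×48327 + 1595
48327 = 30×1595 + 477
1595 = 3×477 + 164
477 = 2×164 + 149
164 = 1×149 + 15
149 = 9×15 + 14
15 = 1×14 + 1
14 = 14×1 + 0
The gcd is 1. Working backward:
1 = 15 − 14
1 = −149 + 10·15
1 = 10·164 − 11·149
1 = −11·477 + 32·164
1 = 32·1595 − 107·477
1 = −107·48327 + 3242·1595
1 = 3242·291557 − 19559·48327
1 = −19559·631441 + 42360·291557
So 291557·42360 ≡ 1 (mod 631441).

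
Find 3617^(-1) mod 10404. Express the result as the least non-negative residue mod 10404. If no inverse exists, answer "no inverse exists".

Run Euclid on (10404, 3617):
10404 = 2*3617 + 3170
3617 = 1*3170 + 447
3170 = 7*447 + 41
447 = 10*41 + 37
41 = 1*37 + 4
37 = 9*4 + 1
4 = 4*1 + 0
gcd = 1, so the inverse exists. Back-substitute:
1 = 37 − 9·4
1 = −9·41 + 10·37
1 = 10·447 − 109·41
1 = −109·3170 + 773·447
1 = 773·3617 − 882·3170
1 = −882·10404 + 2537·3617
So 3617·2537 ≡ 1 (mod 10404).

2537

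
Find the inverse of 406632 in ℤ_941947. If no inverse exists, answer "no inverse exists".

gcd(941947, 406632) by repeated division:
941947 = 2*406632 + 128683
406632 = 3*128683 + 20583
128683 = 6*20583 + 5185
20583 = 3*5185 + 5028
5185 = 1*5028 + 157
5028 = 32*157 + 4
157 = 39*4 + 1
4 = 4*1 + 0
The gcd is 1. Working backward:
1 = 157 − 39·4
1 = −39·5028 + 1249·157
1 = 1249·5185 − 1288·5028
1 = −1288·20583 + 5113·5185
1 = 5113·128683 − 31966·20583
1 = −31966·406632 + 101011·128683
1 = 101011·941947 − 233988·406632
Hence 406632⁻¹ ≡ -233988 ≡ 707959 (mod 941947).

707959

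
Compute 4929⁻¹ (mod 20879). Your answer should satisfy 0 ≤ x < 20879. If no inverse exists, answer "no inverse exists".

Run Euclid on (20879, 4929):
20879 = 4×4929 + 1163
4929 = 4×1163 + 277
1163 = 4×277 + 55
277 = 5×55 + 2
55 = 27×2 + 1
2 = 2×1 + 0
The gcd is 1. Working backward:
1 = 55 − 27·2
1 = −27·277 + 136·55
1 = 136·1163 − 571·277
1 = −571·4929 + 2420·1163
1 = 2420·20879 − 10251·4929
So 4929·(-10251) ≡ 1 (mod 20879), and -10251 ≡ 10628 (mod 20879).

10628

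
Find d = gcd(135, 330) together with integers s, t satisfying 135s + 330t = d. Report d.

15

Repeated division:
330 = 2·135 + 60
135 = 2·60 + 15
60 = 4·15 + 0
gcd(135, 330) = 15.
Working backward:
15 = 135 − 2·60
15 = −2·330 + 5·135
So 15 = (-2)·330 + (5)·135.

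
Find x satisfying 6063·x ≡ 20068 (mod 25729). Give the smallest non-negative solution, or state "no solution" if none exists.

2367

First find gcd(6063, 25729):
25729 = 4×6063 + 1477
6063 = 4×1477 + 155
1477 = 9×155 + 82
155 = 1×82 + 73
82 = 1×73 + 9
73 = 8×9 + 1
9 = 9×1 + 0
gcd = 1, so a unique solution mod 25729 exists.
Back-substitute for the Bézout coefficients:
1 = 73 − 8·9
1 = −8·82 + 9·73
1 = 9·155 − 17·82
1 = −17·1477 + 162·155
1 = 162·6063 − 665·1477
1 = −665·25729 + 2822·6063
So 6063·(2822) ≡ 1 (mod 25729), giving 6063⁻¹ ≡ 2822.
x ≡ 6063⁻¹·20068 ≡ 2822·20068 ≡ 2367 (mod 25729).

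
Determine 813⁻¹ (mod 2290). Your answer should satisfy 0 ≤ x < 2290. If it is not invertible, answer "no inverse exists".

Apply the Euclidean algorithm to 2290 and 813:
2290 = 2*813 + 664
813 = 1*664 + 149
664 = 4*149 + 68
149 = 2*68 + 13
68 = 5*13 + 3
13 = 4*3 + 1
3 = 3*1 + 0
Since gcd(813, 2290) = 1, back-substitute to write 1 as a combination:
1 = 13 − 4·3
1 = −4·68 + 21·13
1 = 21·149 − 46·68
1 = −46·664 + 205·149
1 = 205·813 − 251·664
1 = −251·2290 + 707·813
So 813·707 ≡ 1 (mod 2290).

707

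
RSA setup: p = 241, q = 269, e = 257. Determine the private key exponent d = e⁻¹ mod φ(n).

2753

φ(n) = (p−1)(q−1) = 240·268 = 64320.
Need d with 257·d ≡ 1 (mod 64320). Apply the extended Euclidean algorithm:
64320 = 250×257 + 70
257 = 3×70 + 47
70 = 1×47 + 23
47 = 2×23 + 1
23 = 23×1 + 0
Back-substitute:
1 = 47 − 2·23
1 = −2·70 + 3·47
1 = 3·257 − 11·70
1 = −11·64320 + 2753·257
So 257·2753 ≡ 1 (mod 64320), hence d = 2753.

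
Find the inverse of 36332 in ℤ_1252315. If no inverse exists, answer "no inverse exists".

Extended Euclidean algorithm:
1252315 = 34×36332 + 17027
36332 = 2×17027 + 2278
17027 = 7×2278 + 1081
2278 = 2×1081 + 116
1081 = 9×116 + 37
116 = 3×37 + 5
37 = 7×5 + 2
5 = 2×2 + 1
2 = 2×1 + 0
The gcd is 1. Working backward:
1 = 5 − 2·2
1 = −2·37 + 15·5
1 = 15·116 − 47·37
1 = −47·1081 + 438·116
1 = 438·2278 − 923·1081
1 = −923·17027 + 6899·2278
1 = 6899·36332 − 14721·17027
1 = −14721·1252315 + 507413·36332
So 36332·507413 ≡ 1 (mod 1252315).

507413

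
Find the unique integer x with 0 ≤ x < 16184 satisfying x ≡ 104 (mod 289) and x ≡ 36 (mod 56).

10508

Write x = 104 + 289·k. Then 289·k ≡ 36 − 104 ≡ 44 (mod 56).
Need 289⁻¹ mod 56. Extended Euclid on (56, 9):
56 = 6*9 + 2
9 = 4*2 + 1
2 = 2*1 + 0
Back-substitute:
1 = 9 − 4·2
1 = −4·56 + 25·9
289⁻¹ ≡ 25 (mod 56), so k ≡ 25·44 ≡ 36 (mod 56).
x = 104 + 289·36 = 10508.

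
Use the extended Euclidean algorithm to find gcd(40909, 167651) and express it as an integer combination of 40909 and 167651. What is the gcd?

11

Euclidean algorithm:
167651 = 4*40909 + 4015
40909 = 10*4015 + 759
4015 = 5*759 + 220
759 = 3*220 + 99
220 = 2*99 + 22
99 = 4*22 + 11
22 = 2*11 + 0
gcd(40909, 167651) = 11.
Express as a combination:
11 = 99 − 4·22
11 = −4·220 + 9·99
11 = 9·759 − 31·220
11 = −31·4015 + 164·759
11 = 164·40909 − 1671·4015
11 = −1671·167651 + 6848·40909
So 11 = (-1671)·167651 + (6848)·40909.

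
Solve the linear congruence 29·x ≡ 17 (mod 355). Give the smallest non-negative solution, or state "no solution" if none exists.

First find gcd(29, 355):
355 = 12·29 + 7
29 = 4·7 + 1
7 = 7·1 + 0
gcd = 1, so a unique solution mod 355 exists.
Back-substitute for the Bézout coefficients:
1 = 29 − 4·7
1 = −4·355 + 49·29
So 29·(49) ≡ 1 (mod 355), giving 29⁻¹ ≡ 49.
x ≡ 29⁻¹·17 ≡ 49·17 ≡ 123 (mod 355).

123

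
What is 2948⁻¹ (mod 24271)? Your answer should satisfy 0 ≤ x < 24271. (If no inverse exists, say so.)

Extended Euclidean algorithm:
24271 = 8×2948 + 687
2948 = 4×687 + 200
687 = 3×200 + 87
200 = 2×87 + 26
87 = 3×26 + 9
26 = 2×9 + 8
9 = 1×8 + 1
8 = 8×1 + 0
gcd = 1, so the inverse exists. Back-substitute:
1 = 9 − 8
1 = −26 + 3·9
1 = 3·87 − 10·26
1 = −10·200 + 23·87
1 = 23·687 − 79·200
1 = −79·2948 + 339·687
1 = 339·24271 − 2791·2948
Hence 2948⁻¹ ≡ -2791 ≡ 21480 (mod 24271).

21480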